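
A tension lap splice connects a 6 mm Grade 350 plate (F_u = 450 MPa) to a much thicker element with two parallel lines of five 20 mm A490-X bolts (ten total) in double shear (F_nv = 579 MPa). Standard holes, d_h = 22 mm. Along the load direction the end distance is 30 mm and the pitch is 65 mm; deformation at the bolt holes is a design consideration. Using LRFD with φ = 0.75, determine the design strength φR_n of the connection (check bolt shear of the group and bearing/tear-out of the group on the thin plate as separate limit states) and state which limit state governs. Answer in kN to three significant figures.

Bolt shear: A_b = π·20²/4 = 314.2 mm²; R_n = 579 × 314.2 × 10 × 2 / 1000 = 3638 kN → 0.75 × 3638 = 2730 kN.
Bearing (1.2 l_c t F_u ≤ 2.4 d t F_u): upper limit = 2.4·20·6·450 / 1000 = 129.6 kN.
  Edge l_c = 30 − 22/2 = 19 → r_n = 61.56 kN; interior l_c = 65 − 22 = 43 → r_n = 129.6 kN.
  R_n,bearing = 2·61.56 + 8·129.6 = 1160 kN → 0.75 × 1160 = 870 kN.
Bearing governs: 870 kN.

870 kN (bearing governs)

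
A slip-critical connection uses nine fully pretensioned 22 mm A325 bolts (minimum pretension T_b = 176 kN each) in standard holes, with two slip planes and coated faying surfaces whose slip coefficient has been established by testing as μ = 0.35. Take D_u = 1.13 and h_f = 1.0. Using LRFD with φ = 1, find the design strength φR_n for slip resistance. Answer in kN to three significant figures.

R_n = μ · D_u · h_f · T_b · n_s · n_b = 0.35 × 1.13 × 1.0 × 176 × 2 × 9 = 1253 kN.
Design strength φR_n = 1 × 1253 = 1250 kN.

1250 kN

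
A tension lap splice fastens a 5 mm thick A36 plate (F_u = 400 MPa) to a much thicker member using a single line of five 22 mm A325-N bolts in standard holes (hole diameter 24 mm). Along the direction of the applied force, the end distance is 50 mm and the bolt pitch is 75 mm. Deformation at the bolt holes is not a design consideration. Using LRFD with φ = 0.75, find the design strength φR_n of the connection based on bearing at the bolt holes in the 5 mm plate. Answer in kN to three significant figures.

482 kN

Per bolt r_n = 1.5 l_c t F_u ≤ 3.0 d t F_u; upper limit = 3.0 × 22 × 5 × 400 / 1000 = 132 kN.
Edge bolt: l_c = 50 − 24/2 = 38 mm → 1.5 × 38 × 5 × 400 / 1000 = 114 → r_n = 114 kN.
Interior bolts: l_c = 75 − 24 = 51 mm → 1.5 × 51 × 5 × 400 / 1000 = 153 → r_n = 132 kN.
R_n = 1 × 114 + 4 × 132 = 642 kN.
Design strength φR_n = 0.75 × 642 = 482 kN.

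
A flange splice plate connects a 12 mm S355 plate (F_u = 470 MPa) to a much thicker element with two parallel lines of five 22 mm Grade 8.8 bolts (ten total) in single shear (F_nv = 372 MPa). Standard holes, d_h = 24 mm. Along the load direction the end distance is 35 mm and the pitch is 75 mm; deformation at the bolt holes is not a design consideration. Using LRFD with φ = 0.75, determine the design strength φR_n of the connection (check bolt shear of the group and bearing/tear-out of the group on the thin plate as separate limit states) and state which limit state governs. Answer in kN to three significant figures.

Bolt shear: A_b = π·22²/4 = 380.1 mm²; R_n = 372 × 380.1 × 10 × 1 / 1000 = 1414 kN → 0.75 × 1414 = 1060 kN.
Bearing (1.5 l_c t F_u ≤ 3.0 d t F_u): upper limit = 3.0·22·12·470 / 1000 = 372.2 kN.
  Edge l_c = 35 − 24/2 = 23 → r_n = 194.6 kN; interior l_c = 75 − 24 = 51 → r_n = 372.2 kN.
  R_n,bearing = 2·194.6 + 8·372.2 = 3367 kN → 0.75 × 3367 = 2530 kN.
Bolt shear governs: 1060 kN.

1060 kN (bolt shear governs)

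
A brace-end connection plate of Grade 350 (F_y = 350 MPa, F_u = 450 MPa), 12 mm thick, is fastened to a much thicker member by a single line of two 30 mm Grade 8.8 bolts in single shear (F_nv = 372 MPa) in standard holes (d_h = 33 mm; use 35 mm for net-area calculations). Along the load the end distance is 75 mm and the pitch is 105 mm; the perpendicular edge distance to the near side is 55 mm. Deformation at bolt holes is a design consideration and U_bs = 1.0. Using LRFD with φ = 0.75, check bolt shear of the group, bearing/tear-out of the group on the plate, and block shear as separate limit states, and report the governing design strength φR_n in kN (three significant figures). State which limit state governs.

394 kN (bolt shear governs)

Bolt shear: A_b = π·30²/4 = 706.9 mm²; R_n = 372 × 706.9 × 2 × 1 / 1000 = 525.9 kN → 0.75 × 525.9 = 394 kN.
Bearing: edge l_c = 58.5, r_n = 379.1 kN; interior l_c = 72, r_n = 388.8 kN; R_n = 379.1 + 1·388.8 = 767.9 kN → 576 kN.
Block shear: A_gv = 2160, A_nv = 1530, A_nt = 450 mm²; R_n = min(0.6F_uA_nv, 0.6F_yA_gv) + U_bs·F_u·A_nt = 615.6 kN → 462 kN.
Bolt shear governs: 394 kN.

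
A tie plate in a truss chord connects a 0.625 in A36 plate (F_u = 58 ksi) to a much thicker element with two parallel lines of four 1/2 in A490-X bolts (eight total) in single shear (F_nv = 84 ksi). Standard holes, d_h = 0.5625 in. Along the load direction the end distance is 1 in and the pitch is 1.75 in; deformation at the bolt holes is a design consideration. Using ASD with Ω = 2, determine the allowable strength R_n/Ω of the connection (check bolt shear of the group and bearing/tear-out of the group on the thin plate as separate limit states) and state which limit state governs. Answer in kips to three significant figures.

Bolt shear: A_b = π·0.5²/4 = 0.1963 in²; R_n = 84 × 0.1963 × 8 × 1 = 131.9 kips → 131.9 / 2 = 66 kips.
Bearing (1.2 l_c t F_u ≤ 2.4 d t F_u): upper limit = 2.4·0.5·0.625·58 = 43.5 kips.
  Edge l_c = 1 − 0.5625/2 = 0.7188 → r_n = 31.27 kips; interior l_c = 1.75 − 0.5625 = 1.188 → r_n = 43.5 kips.
  R_n,bearing = 2·31.27 + 6·43.5 = 323.5 kips → 323.5 / 2 = 162 kips.
Bolt shear governs: 66 kips.

66 kips (bolt shear governs)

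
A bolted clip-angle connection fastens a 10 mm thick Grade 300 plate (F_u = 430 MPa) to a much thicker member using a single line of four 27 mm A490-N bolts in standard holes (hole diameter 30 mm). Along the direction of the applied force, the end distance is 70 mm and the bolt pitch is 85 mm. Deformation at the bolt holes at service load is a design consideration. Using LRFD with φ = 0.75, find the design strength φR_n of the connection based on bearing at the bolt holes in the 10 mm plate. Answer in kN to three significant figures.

836 kN

Per bolt r_n = 1.2 l_c t F_u ≤ 2.4 d t F_u; upper limit = 2.4 × 27 × 10 × 430 / 1000 = 278.6 kN.
Edge bolt: l_c = 70 − 30/2 = 55 mm → 1.2 × 55 × 10 × 430 / 1000 = 283.8 → r_n = 278.6 kN.
Interior bolts: l_c = 85 − 30 = 55 mm → 1.2 × 55 × 10 × 430 / 1000 = 283.8 → r_n = 278.6 kN.
R_n = 1 × 278.6 + 3 × 278.6 = 1115 kN.
Design strength φR_n = 0.75 × 1115 = 836 kN.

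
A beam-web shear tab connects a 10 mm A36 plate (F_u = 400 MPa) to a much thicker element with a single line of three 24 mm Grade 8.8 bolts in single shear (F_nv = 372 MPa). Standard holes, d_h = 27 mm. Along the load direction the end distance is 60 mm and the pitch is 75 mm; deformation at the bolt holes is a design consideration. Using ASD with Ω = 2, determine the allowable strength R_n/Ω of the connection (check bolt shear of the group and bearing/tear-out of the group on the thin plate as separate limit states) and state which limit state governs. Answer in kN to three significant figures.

Bolt shear: A_b = π·24²/4 = 452.4 mm²; R_n = 372 × 452.4 × 3 × 1 / 1000 = 504.9 kN → 504.9 / 2 = 252 kN.
Bearing (1.2 l_c t F_u ≤ 2.4 d t F_u): upper limit = 2.4·24·10·400 / 1000 = 230.4 kN.
  Edge l_c = 60 − 27/2 = 46.5 → r_n = 223.2 kN; interior l_c = 75 − 27 = 48 → r_n = 230.4 kN.
  R_n,bearing = 1·223.2 + 2·230.4 = 684 kN → 684 / 2 = 342 kN.
Bolt shear governs: 252 kN.

252 kN (bolt shear governs)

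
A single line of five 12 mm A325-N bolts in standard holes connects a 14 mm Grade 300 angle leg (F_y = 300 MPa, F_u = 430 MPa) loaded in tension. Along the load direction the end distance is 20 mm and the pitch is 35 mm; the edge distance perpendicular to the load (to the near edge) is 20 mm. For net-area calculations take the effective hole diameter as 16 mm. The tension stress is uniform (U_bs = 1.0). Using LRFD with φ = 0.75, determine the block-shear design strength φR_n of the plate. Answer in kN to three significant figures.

Shear plane L_v = 20 + 4·35 = 160 mm; A_gv = 160 × 14 = 2240 mm².
A_nv = (160 − 4.5·16) × 14 = 1232 mm².
A_nt = (20 − 0.5·16) × 14 = 168 mm².
0.6 F_u A_nv = 317.9 kN; 0.6 F_y A_gv = 403.2 kN → shear rupture governs the shear term.
R_n = 317.9 + 1.0 × 430 × 168 / 1000 = 390.1 kN.
Design strength φR_n = 0.75 × 390.1 = 293 kN.

293 kN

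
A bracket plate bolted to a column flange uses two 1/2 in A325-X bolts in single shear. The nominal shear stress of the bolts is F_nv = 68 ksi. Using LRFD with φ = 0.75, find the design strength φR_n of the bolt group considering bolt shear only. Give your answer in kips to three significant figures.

A_b = π × 0.5² / 4 = 0.1963 in².
R_n = F_nv · A_b · n · n_s = 68 × 0.1963 × 2 × 1 = 26.7 kips.
Design strength φR_n = 0.75 × 26.7 = 20 kips.

20 kips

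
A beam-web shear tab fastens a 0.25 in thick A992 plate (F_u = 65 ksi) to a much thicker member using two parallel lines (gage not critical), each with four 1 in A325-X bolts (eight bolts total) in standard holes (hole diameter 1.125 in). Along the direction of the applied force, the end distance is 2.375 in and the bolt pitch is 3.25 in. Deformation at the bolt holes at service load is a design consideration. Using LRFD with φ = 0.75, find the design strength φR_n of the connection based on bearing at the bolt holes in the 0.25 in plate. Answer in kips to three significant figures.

229 kips

Per bolt r_n = 1.2 l_c t F_u ≤ 2.4 d t F_u; upper limit = 2.4 × 1 × 0.25 × 65 = 39 kips.
Edge bolt: l_c = 2.375 − 1.125/2 = 1.812 in → 1.2 × 1.812 × 0.25 × 65 = 35.34 → r_n = 35.34 kips.
Interior bolts: l_c = 3.25 − 1.125 = 2.125 in → 1.2 × 2.125 × 0.25 × 65 = 41.44 → r_n = 39 kips.
R_n = 2 × 35.34 + 6 × 39 = 304.7 kips.
Design strength φR_n = 0.75 × 304.7 = 229 kips.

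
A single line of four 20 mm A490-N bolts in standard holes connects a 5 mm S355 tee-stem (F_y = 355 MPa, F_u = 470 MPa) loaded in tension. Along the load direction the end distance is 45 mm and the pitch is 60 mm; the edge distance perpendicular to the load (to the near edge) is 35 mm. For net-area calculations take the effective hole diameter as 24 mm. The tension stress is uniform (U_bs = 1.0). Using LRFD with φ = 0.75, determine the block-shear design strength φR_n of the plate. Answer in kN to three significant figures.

190 kN

Shear plane L_v = 45 + 3·60 = 225 mm; A_gv = 225 × 5 = 1125 mm².
A_nv = (225 − 3.5·24) × 5 = 705 mm².
A_nt = (35 − 0.5·24) × 5 = 115 mm².
0.6 F_u A_nv = 198.8 kN; 0.6 F_y A_gv = 239.6 kN → shear rupture governs the shear term.
R_n = 198.8 + 1.0 × 470 × 115 / 1000 = 252.9 kN.
Design strength φR_n = 0.75 × 252.9 = 190 kN.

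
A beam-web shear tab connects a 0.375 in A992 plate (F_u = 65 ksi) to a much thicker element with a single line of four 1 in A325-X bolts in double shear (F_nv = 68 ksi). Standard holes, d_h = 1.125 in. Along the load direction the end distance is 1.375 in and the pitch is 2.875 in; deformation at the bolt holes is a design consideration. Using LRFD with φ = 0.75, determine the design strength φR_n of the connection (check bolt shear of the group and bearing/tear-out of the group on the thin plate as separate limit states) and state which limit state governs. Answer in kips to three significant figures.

Bolt shear: A_b = π·1²/4 = 0.7854 in²; R_n = 68 × 0.7854 × 4 × 2 = 427.3 kips → 0.75 × 427.3 = 320 kips.
Bearing (1.2 l_c t F_u ≤ 2.4 d t F_u): upper limit = 2.4·1·0.375·65 = 58.5 kips.
  Edge l_c = 1.375 − 1.125/2 = 0.8125 → r_n = 23.77 kips; interior l_c = 2.875 − 1.125 = 1.75 → r_n = 51.19 kips.
  R_n,bearing = 1·23.77 + 3·51.19 = 177.3 kips → 0.75 × 177.3 = 133 kips.
Bearing governs: 133 kips.

133 kips (bearing governs)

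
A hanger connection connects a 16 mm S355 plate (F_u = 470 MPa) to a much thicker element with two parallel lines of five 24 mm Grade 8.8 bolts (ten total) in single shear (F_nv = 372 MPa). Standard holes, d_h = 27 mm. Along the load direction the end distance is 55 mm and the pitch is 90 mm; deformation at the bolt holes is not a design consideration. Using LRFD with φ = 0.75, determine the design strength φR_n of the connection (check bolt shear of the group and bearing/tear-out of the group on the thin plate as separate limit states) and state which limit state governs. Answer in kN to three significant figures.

Bolt shear: A_b = π·24²/4 = 452.4 mm²; R_n = 372 × 452.4 × 10 × 1 / 1000 = 1683 kN → 0.75 × 1683 = 1260 kN.
Bearing (1.5 l_c t F_u ≤ 3.0 d t F_u): upper limit = 3.0·24·16·470 / 1000 = 541.4 kN.
  Edge l_c = 55 − 27/2 = 41.5 → r_n = 468.1 kN; interior l_c = 90 − 27 = 63 → r_n = 541.4 kN.
  R_n,bearing = 2·468.1 + 8·541.4 = 5268 kN → 0.75 × 5268 = 3950 kN.
Bolt shear governs: 1260 kN.

1260 kN (bolt shear governs)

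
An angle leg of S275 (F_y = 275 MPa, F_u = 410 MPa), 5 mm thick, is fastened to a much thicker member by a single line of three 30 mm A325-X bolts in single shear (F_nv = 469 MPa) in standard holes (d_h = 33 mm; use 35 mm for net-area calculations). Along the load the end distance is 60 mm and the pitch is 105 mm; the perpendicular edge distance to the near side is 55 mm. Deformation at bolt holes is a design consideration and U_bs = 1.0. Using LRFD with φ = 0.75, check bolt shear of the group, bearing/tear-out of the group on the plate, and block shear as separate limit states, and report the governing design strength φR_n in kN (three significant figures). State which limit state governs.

225 kN (block shear governs)

Bolt shear: A_b = π·30²/4 = 706.9 mm²; R_n = 469 × 706.9 × 3 × 1 / 1000 = 994.5 kN → 0.75 × 994.5 = 746 kN.
Bearing: edge l_c = 43.5, r_n = 107 kN; interior l_c = 72, r_n = 147.6 kN; R_n = 107 + 2·147.6 = 402.2 kN → 302 kN.
Block shear: A_gv = 1350, A_nv = 912.5, A_nt = 187.5 mm²; R_n = min(0.6F_uA_nv, 0.6F_yA_gv) + U_bs·F_u·A_nt = 299.6 kN → 225 kN.
Block shear governs: 225 kN.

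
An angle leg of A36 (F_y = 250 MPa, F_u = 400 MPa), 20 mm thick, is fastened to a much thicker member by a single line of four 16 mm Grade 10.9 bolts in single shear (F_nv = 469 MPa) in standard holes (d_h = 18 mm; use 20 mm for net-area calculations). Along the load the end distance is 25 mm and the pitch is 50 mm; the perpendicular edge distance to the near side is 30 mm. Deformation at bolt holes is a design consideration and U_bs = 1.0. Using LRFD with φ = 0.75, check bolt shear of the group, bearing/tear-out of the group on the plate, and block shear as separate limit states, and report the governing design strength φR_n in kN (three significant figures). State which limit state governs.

283 kN (bolt shear governs)

Bolt shear: A_b = π·16²/4 = 201.1 mm²; R_n = 469 × 201.1 × 4 × 1 / 1000 = 377.2 kN → 0.75 × 377.2 = 283 kN.
Bearing: edge l_c = 16, r_n = 153.6 kN; interior l_c = 32, r_n = 307.2 kN; R_n = 153.6 + 3·307.2 = 1075 kN → 806 kN.
Block shear: A_gv = 3500, A_nv = 2100, A_nt = 400 mm²; R_n = min(0.6F_uA_nv, 0.6F_yA_gv) + U_bs·F_u·A_nt = 664 kN → 498 kN.
Bolt shear governs: 283 kN.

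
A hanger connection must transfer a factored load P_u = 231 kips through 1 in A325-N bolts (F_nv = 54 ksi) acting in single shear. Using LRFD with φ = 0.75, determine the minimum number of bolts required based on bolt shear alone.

8 bolts

A_b = π·1²/4 = 0.7854 in².
Per-bolt design strength φR_n = 0.75 × 54 × 0.7854 × 1 = 31.81 kips.
n ≥ 231 / 31.81 = 7.262 → use 8 bolts.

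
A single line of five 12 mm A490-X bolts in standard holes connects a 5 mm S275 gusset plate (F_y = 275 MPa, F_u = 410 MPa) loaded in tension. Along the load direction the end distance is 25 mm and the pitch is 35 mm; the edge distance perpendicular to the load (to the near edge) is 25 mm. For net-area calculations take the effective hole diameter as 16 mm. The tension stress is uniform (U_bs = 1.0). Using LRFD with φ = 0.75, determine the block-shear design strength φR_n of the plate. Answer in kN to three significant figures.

112 kN

Shear plane L_v = 25 + 4·35 = 165 mm; A_gv = 165 × 5 = 825 mm².
A_nv = (165 − 4.5·16) × 5 = 465 mm².
A_nt = (25 − 0.5·16) × 5 = 85 mm².
0.6 F_u A_nv = 114.4 kN; 0.6 F_y A_gv = 136.1 kN → shear rupture governs the shear term.
R_n = 114.4 + 1.0 × 410 × 85 / 1000 = 149.2 kN.
Design strength φR_n = 0.75 × 149.2 = 112 kN.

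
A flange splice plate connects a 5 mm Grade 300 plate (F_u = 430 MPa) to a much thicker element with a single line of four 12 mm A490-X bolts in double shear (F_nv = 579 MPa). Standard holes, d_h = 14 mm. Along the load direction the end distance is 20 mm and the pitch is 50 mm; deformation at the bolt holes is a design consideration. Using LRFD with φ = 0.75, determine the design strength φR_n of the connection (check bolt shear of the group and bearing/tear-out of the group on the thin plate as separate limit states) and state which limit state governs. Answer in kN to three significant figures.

Bolt shear: A_b = π·12²/4 = 113.1 mm²; R_n = 579 × 113.1 × 4 × 2 / 1000 = 523.9 kN → 0.75 × 523.9 = 393 kN.
Bearing (1.2 l_c t F_u ≤ 2.4 d t F_u): upper limit = 2.4·12·5·430 / 1000 = 61.92 kN.
  Edge l_c = 20 − 14/2 = 13 → r_n = 33.54 kN; interior l_c = 50 − 14 = 36 → r_n = 61.92 kN.
  R_n,bearing = 1·33.54 + 3·61.92 = 219.3 kN → 0.75 × 219.3 = 164 kN.
Bearing governs: 164 kN.

164 kN (bearing governs)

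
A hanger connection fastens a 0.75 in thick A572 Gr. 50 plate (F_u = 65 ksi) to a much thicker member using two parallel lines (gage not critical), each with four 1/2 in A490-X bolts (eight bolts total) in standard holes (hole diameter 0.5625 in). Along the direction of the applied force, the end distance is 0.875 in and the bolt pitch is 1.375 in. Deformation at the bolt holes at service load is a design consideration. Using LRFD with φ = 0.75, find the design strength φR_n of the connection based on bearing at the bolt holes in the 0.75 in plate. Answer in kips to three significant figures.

Per bolt r_n = 1.2 l_c t F_u ≤ 2.4 d t F_u; upper limit = 2.4 × 0.5 × 0.75 × 65 = 58.5 kips.
Edge bolt: l_c = 0.875 − 0.5625/2 = 0.5938 in → 1.2 × 0.5938 × 0.75 × 65 = 34.73 → r_n = 34.73 kips.
Interior bolts: l_c = 1.375 − 0.5625 = 0.8125 in → 1.2 × 0.8125 × 0.75 × 65 = 47.53 → r_n = 47.53 kips.
R_n = 2 × 34.73 + 6 × 47.53 = 354.7 kips.
Design strength φR_n = 0.75 × 354.7 = 266 kips.

266 kips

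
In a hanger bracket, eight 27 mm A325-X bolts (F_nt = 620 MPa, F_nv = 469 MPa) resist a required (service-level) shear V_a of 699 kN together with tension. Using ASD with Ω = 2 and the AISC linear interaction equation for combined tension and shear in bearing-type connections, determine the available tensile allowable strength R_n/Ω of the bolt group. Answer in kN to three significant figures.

922 kN

A_b = π·27²/4 = 572.6 mm²; f_rv = 699 × 1000 / (8 × 572.6) = 152.6 MPa.
F'_nt = 1.3 F_nt − (Ω F_nt / F_nv) f_rv = 1.3·620 − (2·620/469)·152.6 = 402.5 MPa, capped at F_nt → F'_nt = 402.5 MPa.
R_n = F'_nt · A_b · n = 402.5 × 572.6 × 8 / 1000 = 1844 kN.
Allowable strength R_n/Ω = 1844 / 2 = 922 kN.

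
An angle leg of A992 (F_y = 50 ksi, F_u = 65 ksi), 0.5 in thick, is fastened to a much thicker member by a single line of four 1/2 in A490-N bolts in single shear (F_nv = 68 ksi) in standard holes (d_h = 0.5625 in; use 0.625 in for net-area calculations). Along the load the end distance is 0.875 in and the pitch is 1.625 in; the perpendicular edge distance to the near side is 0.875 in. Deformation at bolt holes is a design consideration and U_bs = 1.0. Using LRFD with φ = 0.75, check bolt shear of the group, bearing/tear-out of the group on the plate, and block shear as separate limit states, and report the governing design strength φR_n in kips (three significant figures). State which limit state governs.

40.1 kips (bolt shear governs)

Bolt shear: A_b = π·0.5²/4 = 0.1963 in²; R_n = 68 × 0.1963 × 4 × 1 = 53.41 kips → 0.75 × 53.41 = 40.1 kips.
Bearing: edge l_c = 0.5938, r_n = 23.16 kips; interior l_c = 1.062, r_n = 39 kips; R_n = 23.16 + 3·39 = 140.2 kips → 105 kips.
Block shear: A_gv = 2.875, A_nv = 1.781, A_nt = 0.2812 in²; R_n = min(0.6F_uA_nv, 0.6F_yA_gv) + U_bs·F_u·A_nt = 87.75 kips → 65.8 kips.
Bolt shear governs: 40.1 kips.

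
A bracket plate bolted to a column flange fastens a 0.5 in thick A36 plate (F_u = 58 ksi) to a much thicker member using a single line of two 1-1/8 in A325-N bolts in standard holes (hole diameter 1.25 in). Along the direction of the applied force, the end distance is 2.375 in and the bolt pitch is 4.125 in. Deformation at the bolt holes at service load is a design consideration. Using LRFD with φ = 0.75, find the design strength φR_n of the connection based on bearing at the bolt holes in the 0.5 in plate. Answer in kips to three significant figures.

Per bolt r_n = 1.2 l_c t F_u ≤ 2.4 d t F_u; upper limit = 2.4 × 1.125 × 0.5 × 58 = 78.3 kips.
Edge bolt: l_c = 2.375 − 1.25/2 = 1.75 in → 1.2 × 1.75 × 0.5 × 58 = 60.9 → r_n = 60.9 kips.
Interior bolts: l_c = 4.125 − 1.25 = 2.875 in → 1.2 × 2.875 × 0.5 × 58 = 100 → r_n = 78.3 kips.
R_n = 1 × 60.9 + 1 × 78.3 = 139.2 kips.
Design strength φR_n = 0.75 × 139.2 = 104 kips.

104 kips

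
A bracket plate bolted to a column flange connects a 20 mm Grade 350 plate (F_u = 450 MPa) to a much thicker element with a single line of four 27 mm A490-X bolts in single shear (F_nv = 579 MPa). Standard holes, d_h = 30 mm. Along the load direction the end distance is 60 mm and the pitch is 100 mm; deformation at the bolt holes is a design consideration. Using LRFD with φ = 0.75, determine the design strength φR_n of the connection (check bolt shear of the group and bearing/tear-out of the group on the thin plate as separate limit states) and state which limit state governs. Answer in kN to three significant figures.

Bolt shear: A_b = π·27²/4 = 572.6 mm²; R_n = 579 × 572.6 × 4 × 1 / 1000 = 1326 kN → 0.75 × 1326 = 995 kN.
Bearing (1.2 l_c t F_u ≤ 2.4 d t F_u): upper limit = 2.4·27·20·450 / 1000 = 583.2 kN.
  Edge l_c = 60 − 30/2 = 45 → r_n = 486 kN; interior l_c = 100 − 30 = 70 → r_n = 583.2 kN.
  R_n,bearing = 1·486 + 3·583.2 = 2236 kN → 0.75 × 2236 = 1680 kN.
Bolt shear governs: 995 kN.

995 kN (bolt shear governs)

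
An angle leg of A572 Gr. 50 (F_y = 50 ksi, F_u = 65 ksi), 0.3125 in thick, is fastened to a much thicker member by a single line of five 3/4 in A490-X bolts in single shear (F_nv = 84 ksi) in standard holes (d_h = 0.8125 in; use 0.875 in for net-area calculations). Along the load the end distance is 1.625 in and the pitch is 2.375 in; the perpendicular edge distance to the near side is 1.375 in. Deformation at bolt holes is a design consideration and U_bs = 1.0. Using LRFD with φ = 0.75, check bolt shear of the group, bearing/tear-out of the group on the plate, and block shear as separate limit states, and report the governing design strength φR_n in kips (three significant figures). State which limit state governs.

Bolt shear: A_b = π·0.75²/4 = 0.4418 in²; R_n = 84 × 0.4418 × 5 × 1 = 185.6 kips → 0.75 × 185.6 = 139 kips.
Bearing: edge l_c = 1.219, r_n = 29.71 kips; interior l_c = 1.562, r_n = 36.56 kips; R_n = 29.71 + 4·36.56 = 176 kips → 132 kips.
Block shear: A_gv = 3.477, A_nv = 2.246, A_nt = 0.293 in²; R_n = min(0.6F_uA_nv, 0.6F_yA_gv) + U_bs·F_u·A_nt = 106.6 kips → 80 kips.
Block shear governs: 80 kips.

80 kips (block shear governs)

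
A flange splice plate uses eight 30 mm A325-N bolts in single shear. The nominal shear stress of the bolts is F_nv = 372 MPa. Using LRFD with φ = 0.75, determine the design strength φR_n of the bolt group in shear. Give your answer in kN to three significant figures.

1580 kN

A_b = π × 30² / 4 = 706.9 mm².
R_n = F_nv · A_b · n · n_s = 372 × 706.9 × 8 × 1 / 1000 = 2104 kN.
Design strength φR_n = 0.75 × 2104 = 1580 kN.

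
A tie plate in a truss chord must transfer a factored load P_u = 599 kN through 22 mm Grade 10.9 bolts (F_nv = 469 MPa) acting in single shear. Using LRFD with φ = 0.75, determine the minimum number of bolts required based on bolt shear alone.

A_b = π·22²/4 = 380.1 mm².
Per-bolt design strength φR_n = 0.75 × 469 × 380.1 × 1 / 1000 = 133.7 kN.
n ≥ 599 / 133.7 = 4.48 → use 5 bolts.

5 bolts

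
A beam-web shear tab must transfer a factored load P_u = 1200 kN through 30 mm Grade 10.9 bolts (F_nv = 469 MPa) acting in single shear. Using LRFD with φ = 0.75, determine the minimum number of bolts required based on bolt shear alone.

A_b = π·30²/4 = 706.9 mm².
Per-bolt design strength φR_n = 0.75 × 469 × 706.9 × 1 / 1000 = 248.6 kN.
n ≥ 1200 / 248.6 = 4.826 → use 5 bolts.

5 bolts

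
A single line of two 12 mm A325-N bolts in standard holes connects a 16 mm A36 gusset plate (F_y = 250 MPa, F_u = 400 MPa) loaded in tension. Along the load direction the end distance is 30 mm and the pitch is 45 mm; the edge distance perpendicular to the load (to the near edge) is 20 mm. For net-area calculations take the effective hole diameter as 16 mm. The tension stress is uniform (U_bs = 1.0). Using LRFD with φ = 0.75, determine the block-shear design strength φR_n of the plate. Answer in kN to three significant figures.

193 kN

Shear plane L_v = 30 + 1·45 = 75 mm; A_gv = 75 × 16 = 1200 mm².
A_nv = (75 − 1.5·16) × 16 = 816 mm².
A_nt = (20 − 0.5·16) × 16 = 192 mm².
0.6 F_u A_nv = 195.8 kN; 0.6 F_y A_gv = 180 kN → shear yielding governs the shear term.
R_n = 180 + 1.0 × 400 × 192 / 1000 = 256.8 kN.
Design strength φR_n = 0.75 × 256.8 = 193 kN.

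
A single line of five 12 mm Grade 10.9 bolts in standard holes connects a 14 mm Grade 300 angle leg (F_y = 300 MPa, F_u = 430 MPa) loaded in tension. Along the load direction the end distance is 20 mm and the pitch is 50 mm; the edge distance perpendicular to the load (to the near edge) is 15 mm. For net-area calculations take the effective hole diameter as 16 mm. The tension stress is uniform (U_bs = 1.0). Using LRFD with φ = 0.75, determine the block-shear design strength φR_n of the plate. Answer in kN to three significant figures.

433 kN

Shear plane L_v = 20 + 4·50 = 220 mm; A_gv = 220 × 14 = 3080 mm².
A_nv = (220 − 4.5·16) × 14 = 2072 mm².
A_nt = (15 − 0.5·16) × 14 = 98 mm².
0.6 F_u A_nv = 534.6 kN; 0.6 F_y A_gv = 554.4 kN → shear rupture governs the shear term.
R_n = 534.6 + 1.0 × 430 × 98 / 1000 = 576.7 kN.
Design strength φR_n = 0.75 × 576.7 = 433 kN.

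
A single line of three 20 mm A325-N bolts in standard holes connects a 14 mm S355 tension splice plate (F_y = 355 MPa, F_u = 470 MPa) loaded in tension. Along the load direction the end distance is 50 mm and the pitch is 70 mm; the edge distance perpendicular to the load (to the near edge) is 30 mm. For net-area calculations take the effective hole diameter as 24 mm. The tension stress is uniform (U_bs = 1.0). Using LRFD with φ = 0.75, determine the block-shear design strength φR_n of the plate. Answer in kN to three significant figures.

Shear plane L_v = 50 + 2·70 = 190 mm; A_gv = 190 × 14 = 2660 mm².
A_nv = (190 − 2.5·24) × 14 = 1820 mm².
A_nt = (30 − 0.5·24) × 14 = 252 mm².
0.6 F_u A_nv = 513.2 kN; 0.6 F_y A_gv = 566.6 kN → shear rupture governs the shear term.
R_n = 513.2 + 1.0 × 470 × 252 / 1000 = 631.7 kN.
Design strength φR_n = 0.75 × 631.7 = 474 kN.

474 kN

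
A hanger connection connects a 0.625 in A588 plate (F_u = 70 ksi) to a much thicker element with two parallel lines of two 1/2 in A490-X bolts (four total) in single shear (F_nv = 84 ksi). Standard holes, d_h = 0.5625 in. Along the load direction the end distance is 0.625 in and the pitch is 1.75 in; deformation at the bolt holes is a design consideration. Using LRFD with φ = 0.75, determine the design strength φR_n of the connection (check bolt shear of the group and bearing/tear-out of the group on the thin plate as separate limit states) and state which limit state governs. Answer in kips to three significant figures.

49.5 kips (bolt shear governs)

Bolt shear: A_b = π·0.5²/4 = 0.1963 in²; R_n = 84 × 0.1963 × 4 × 1 = 65.97 kips → 0.75 × 65.97 = 49.5 kips.
Bearing (1.2 l_c t F_u ≤ 2.4 d t F_u): upper limit = 2.4·0.5·0.625·70 = 52.5 kips.
  Edge l_c = 0.625 − 0.5625/2 = 0.3438 → r_n = 18.05 kips; interior l_c = 1.75 − 0.5625 = 1.188 → r_n = 52.5 kips.
  R_n,bearing = 2·18.05 + 2·52.5 = 141.1 kips → 0.75 × 141.1 = 106 kips.
Bolt shear governs: 49.5 kips.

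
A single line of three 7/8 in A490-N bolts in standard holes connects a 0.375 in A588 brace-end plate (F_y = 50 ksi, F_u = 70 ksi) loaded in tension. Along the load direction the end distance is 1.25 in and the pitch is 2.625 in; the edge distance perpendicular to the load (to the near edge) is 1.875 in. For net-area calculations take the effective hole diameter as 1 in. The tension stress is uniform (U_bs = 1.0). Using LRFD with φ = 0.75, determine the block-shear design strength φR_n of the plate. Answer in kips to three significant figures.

74.3 kips

Shear plane L_v = 1.25 + 2·2.625 = 6.5 in; A_gv = 6.5 × 0.375 = 2.438 in².
A_nv = (6.5 − 2.5·1) × 0.375 = 1.5 in².
A_nt = (1.875 − 0.5·1) × 0.375 = 0.5156 in².
0.6 F_u A_nv = 63 kips; 0.6 F_y A_gv = 73.12 kips → shear rupture governs the shear term.
R_n = 63 + 1.0 × 70 × 0.5156 = 99.09 kips.
Design strength φR_n = 0.75 × 99.09 = 74.3 kips.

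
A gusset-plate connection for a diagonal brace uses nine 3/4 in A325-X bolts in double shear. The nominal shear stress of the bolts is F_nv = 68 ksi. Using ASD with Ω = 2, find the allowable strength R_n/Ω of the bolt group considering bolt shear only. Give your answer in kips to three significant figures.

A_b = π × 0.75² / 4 = 0.4418 in².
R_n = F_nv · A_b · n · n_s = 68 × 0.4418 × 9 × 2 = 540.7 kips.
Allowable strength R_n/Ω = 540.7 / 2 = 270 kips.

270 kips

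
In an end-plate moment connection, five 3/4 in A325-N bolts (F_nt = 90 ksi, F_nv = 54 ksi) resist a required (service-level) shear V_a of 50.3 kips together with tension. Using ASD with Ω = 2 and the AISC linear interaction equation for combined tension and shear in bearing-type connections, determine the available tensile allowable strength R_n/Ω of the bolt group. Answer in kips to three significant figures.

A_b = π·0.75²/4 = 0.4418 in²; f_rv = 50.3 / (5 × 0.4418) = 22.77 ksi.
F'_nt = 1.3 F_nt − (Ω F_nt / F_nv) f_rv = 1.3·90 − (2·90/54)·22.77 = 41.1 ksi, capped at F_nt → F'_nt = 41.1 ksi.
R_n = F'_nt · A_b · n = 41.1 × 0.4418 × 5 = 90.78 kips.
Allowable strength R_n/Ω = 90.78 / 2 = 45.4 kips.

45.4 kips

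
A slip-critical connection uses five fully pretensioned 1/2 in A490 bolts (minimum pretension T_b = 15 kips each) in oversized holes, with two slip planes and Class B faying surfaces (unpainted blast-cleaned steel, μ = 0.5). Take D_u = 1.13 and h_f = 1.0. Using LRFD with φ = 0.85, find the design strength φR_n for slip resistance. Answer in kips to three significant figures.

72 kips

R_n = μ · D_u · h_f · T_b · n_s · n_b = 0.5 × 1.13 × 1.0 × 15 × 2 × 5 = 84.75 kips.
Design strength φR_n = 0.85 × 84.75 = 72 kips.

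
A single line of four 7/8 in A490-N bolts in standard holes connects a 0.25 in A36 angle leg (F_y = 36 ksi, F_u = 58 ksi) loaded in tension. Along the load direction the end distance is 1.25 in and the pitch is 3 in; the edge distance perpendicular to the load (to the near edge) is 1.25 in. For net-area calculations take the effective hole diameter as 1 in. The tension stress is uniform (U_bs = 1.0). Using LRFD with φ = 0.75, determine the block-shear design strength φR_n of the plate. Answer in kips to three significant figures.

49.7 kips

Shear plane L_v = 1.25 + 3·3 = 10.25 in; A_gv = 10.25 × 0.25 = 2.562 in².
A_nv = (10.25 − 3.5·1) × 0.25 = 1.688 in².
A_nt = (1.25 − 0.5·1) × 0.25 = 0.1875 in².
0.6 F_u A_nv = 58.72 kips; 0.6 F_y A_gv = 55.35 kips → shear yielding governs the shear term.
R_n = 55.35 + 1.0 × 58 × 0.1875 = 66.22 kips.
Design strength φR_n = 0.75 × 66.22 = 49.7 kips.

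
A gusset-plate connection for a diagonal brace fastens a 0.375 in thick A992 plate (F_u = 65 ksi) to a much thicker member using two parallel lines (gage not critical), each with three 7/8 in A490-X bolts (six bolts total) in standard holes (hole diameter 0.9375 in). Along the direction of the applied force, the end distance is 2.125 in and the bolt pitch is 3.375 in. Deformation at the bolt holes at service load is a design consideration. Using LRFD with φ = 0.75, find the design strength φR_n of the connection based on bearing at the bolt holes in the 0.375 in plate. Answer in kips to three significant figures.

Per bolt r_n = 1.2 l_c t F_u ≤ 2.4 d t F_u; upper limit = 2.4 × 0.875 × 0.375 × 65 = 51.19 kips.
Edge bolt: l_c = 2.125 − 0.9375/2 = 1.656 in → 1.2 × 1.656 × 0.375 × 65 = 48.45 → r_n = 48.45 kips.
Interior bolts: l_c = 3.375 − 0.9375 = 2.438 in → 1.2 × 2.438 × 0.375 × 65 = 71.3 → r_n = 51.19 kips.
R_n = 2 × 48.45 + 4 × 51.19 = 301.6 kips.
Design strength φR_n = 0.75 × 301.6 = 226 kips.

226 kips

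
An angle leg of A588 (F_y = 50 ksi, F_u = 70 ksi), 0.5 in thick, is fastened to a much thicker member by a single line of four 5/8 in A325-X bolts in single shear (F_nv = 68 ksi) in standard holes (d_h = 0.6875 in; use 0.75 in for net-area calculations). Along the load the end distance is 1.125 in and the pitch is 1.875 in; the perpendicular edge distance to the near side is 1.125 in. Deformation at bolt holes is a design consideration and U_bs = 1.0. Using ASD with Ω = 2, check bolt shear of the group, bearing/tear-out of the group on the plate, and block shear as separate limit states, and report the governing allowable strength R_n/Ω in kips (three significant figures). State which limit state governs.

Bolt shear: A_b = π·0.625²/4 = 0.3068 in²; R_n = 68 × 0.3068 × 4 × 1 = 83.45 kips → 83.45 / 2 = 41.7 kips.
Bearing: edge l_c = 0.7812, r_n = 32.81 kips; interior l_c = 1.188, r_n = 49.88 kips; R_n = 32.81 + 3·49.88 = 182.4 kips → 91.2 kips.
Block shear: A_gv = 3.375, A_nv = 2.062, A_nt = 0.375 in²; R_n = min(0.6F_uA_nv, 0.6F_yA_gv) + U_bs·F_u·A_nt = 112.9 kips → 56.4 kips.
Bolt shear governs: 41.7 kips.

41.7 kips (bolt shear governs)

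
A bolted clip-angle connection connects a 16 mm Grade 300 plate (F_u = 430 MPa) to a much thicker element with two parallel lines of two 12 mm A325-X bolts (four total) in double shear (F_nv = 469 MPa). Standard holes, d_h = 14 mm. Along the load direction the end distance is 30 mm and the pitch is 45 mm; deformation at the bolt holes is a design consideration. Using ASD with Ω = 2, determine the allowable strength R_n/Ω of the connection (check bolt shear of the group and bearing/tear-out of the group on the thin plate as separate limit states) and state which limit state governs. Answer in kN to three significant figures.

212 kN (bolt shear governs)

Bolt shear: A_b = π·12²/4 = 113.1 mm²; R_n = 469 × 113.1 × 4 × 2 / 1000 = 424.3 kN → 424.3 / 2 = 212 kN.
Bearing (1.2 l_c t F_u ≤ 2.4 d t F_u): upper limit = 2.4·12·16·430 / 1000 = 198.1 kN.
  Edge l_c = 30 − 14/2 = 23 → r_n = 189.9 kN; interior l_c = 45 − 14 = 31 → r_n = 198.1 kN.
  R_n,bearing = 2·189.9 + 2·198.1 = 776.1 kN → 776.1 / 2 = 388 kN.
Bolt shear governs: 212 kN.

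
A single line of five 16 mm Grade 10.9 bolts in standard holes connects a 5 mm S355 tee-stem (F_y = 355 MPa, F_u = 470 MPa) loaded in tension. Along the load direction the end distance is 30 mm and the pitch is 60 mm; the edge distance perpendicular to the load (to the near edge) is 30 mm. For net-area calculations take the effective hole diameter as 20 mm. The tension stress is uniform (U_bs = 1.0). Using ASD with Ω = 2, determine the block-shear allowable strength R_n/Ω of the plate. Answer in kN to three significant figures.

150 kN

Shear plane L_v = 30 + 4·60 = 270 mm; A_gv = 270 × 5 = 1350 mm².
A_nv = (270 − 4.5·20) × 5 = 900 mm².
A_nt = (30 − 0.5·20) × 5 = 100 mm².
0.6 F_u A_nv = 253.8 kN; 0.6 F_y A_gv = 287.6 kN → shear rupture governs the shear term.
R_n = 253.8 + 1.0 × 470 × 100 / 1000 = 300.8 kN.
Allowable strength R_n/Ω = 300.8 / 2 = 150 kN.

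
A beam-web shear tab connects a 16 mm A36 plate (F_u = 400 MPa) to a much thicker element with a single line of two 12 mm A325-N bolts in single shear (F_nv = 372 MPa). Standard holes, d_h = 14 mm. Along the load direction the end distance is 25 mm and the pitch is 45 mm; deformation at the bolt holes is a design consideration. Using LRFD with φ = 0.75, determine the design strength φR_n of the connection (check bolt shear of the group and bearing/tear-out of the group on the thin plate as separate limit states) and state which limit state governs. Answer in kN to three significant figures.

63.1 kN (bolt shear governs)

Bolt shear: A_b = π·12²/4 = 113.1 mm²; R_n = 372 × 113.1 × 2 × 1 / 1000 = 84.14 kN → 0.75 × 84.14 = 63.1 kN.
Bearing (1.2 l_c t F_u ≤ 2.4 d t F_u): upper limit = 2.4·12·16·400 / 1000 = 184.3 kN.
  Edge l_c = 25 − 14/2 = 18 → r_n = 138.2 kN; interior l_c = 45 − 14 = 31 → r_n = 184.3 kN.
  R_n,bearing = 1·138.2 + 1·184.3 = 322.6 kN → 0.75 × 322.6 = 242 kN.
Bolt shear governs: 63.1 kN.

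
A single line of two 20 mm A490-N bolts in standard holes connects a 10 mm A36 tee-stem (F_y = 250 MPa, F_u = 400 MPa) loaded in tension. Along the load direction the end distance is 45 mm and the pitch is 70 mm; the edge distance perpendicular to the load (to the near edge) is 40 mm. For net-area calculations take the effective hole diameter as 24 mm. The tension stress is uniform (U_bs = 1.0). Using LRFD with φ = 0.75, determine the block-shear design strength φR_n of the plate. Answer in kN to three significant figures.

213 kN

Shear plane L_v = 45 + 1·70 = 115 mm; A_gv = 115 × 10 = 1150 mm².
A_nv = (115 − 1.5·24) × 10 = 790 mm².
A_nt = (40 − 0.5·24) × 10 = 280 mm².
0.6 F_u A_nv = 189.6 kN; 0.6 F_y A_gv = 172.5 kN → shear yielding governs the shear term.
R_n = 172.5 + 1.0 × 400 × 280 / 1000 = 284.5 kN.
Design strength φR_n = 0.75 × 284.5 = 213 kN.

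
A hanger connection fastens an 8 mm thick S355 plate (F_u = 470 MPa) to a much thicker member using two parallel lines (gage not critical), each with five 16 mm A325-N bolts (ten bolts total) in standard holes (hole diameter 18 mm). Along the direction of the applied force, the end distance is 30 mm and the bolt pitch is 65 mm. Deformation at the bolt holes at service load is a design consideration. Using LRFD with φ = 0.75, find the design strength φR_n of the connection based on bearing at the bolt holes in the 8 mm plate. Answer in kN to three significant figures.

Per bolt r_n = 1.2 l_c t F_u ≤ 2.4 d t F_u; upper limit = 2.4 × 16 × 8 × 470 / 1000 = 144.4 kN.
Edge bolt: l_c = 30 − 18/2 = 21 mm → 1.2 × 21 × 8 × 470 / 1000 = 94.75 → r_n = 94.75 kN.
Interior bolts: l_c = 65 − 18 = 47 mm → 1.2 × 47 × 8 × 470 / 1000 = 212.1 → r_n = 144.4 kN.
R_n = 2 × 94.75 + 8 × 144.4 = 1345 kN.
Design strength φR_n = 0.75 × 1345 = 1010 kN.

1010 kN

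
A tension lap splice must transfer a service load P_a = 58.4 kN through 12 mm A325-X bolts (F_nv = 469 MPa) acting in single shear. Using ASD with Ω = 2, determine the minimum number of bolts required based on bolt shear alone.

3 bolts

A_b = π·12²/4 = 113.1 mm².
Per-bolt allowable strength R_n/Ω = 469 × 113.1 × 1 / 1000 / 2 = 26.52 kN.
n ≥ 58.4 / 26.52 = 2.202 → use 3 bolts.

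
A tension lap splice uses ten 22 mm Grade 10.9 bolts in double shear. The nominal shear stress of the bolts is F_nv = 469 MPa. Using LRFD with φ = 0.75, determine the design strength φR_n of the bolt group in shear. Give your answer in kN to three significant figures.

A_b = π × 22² / 4 = 380.1 mm².
R_n = F_nv · A_b · n · n_s = 469 × 380.1 × 10 × 2 / 1000 = 3566 kN.
Design strength φR_n = 0.75 × 3566 = 2670 kN.

2670 kN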